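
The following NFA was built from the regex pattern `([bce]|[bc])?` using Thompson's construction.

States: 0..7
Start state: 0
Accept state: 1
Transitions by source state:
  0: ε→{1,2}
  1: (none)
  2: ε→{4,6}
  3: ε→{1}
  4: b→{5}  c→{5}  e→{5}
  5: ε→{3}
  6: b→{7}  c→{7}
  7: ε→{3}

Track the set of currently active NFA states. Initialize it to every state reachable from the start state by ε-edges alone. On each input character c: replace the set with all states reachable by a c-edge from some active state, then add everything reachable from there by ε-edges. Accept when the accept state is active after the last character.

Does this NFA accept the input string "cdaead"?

start: ε-closure({0}) = {0,1,2,4,6}
'c' @ 1: {1,3,5,7}  ✓accept
'd' @ 2: {}  — dead — no transitions
rest 'aead' ignored (set empty)
after full input: {}  (accept=1 not in)

Answer: REJECT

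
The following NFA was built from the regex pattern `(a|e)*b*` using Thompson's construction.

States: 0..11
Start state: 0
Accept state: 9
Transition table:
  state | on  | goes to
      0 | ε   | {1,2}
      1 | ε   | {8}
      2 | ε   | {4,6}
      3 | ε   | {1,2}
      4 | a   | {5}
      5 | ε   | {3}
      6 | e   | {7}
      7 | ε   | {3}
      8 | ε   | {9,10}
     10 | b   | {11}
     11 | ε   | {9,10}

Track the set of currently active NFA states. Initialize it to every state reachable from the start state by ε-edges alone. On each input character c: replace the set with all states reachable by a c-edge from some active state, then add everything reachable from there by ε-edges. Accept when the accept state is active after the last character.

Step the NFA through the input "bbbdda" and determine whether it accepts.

Answer: REJECT

Steps:
S₀ = ε-closure({0}) = {0,1,2,4,6,8,9,10}
'b' @ 1: {9,10,11}  (accept∈set)
'b' @ 2: {9,10,11}  (accept∈set)
'b' @ 3: {9,10,11}  (accept∈set)
'd' @ 4: {}  — state set empty
rest 'da' ignored (set empty)
end set {} — state 9 not in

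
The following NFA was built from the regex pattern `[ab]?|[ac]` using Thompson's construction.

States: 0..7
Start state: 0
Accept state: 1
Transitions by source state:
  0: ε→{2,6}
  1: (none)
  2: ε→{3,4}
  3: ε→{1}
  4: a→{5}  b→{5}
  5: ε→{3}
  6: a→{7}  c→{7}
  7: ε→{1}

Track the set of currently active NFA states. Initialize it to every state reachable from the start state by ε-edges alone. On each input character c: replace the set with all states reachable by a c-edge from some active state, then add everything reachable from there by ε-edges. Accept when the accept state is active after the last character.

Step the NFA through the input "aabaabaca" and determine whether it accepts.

start: ε-closure({0}) = {0,1,2,3,4,6}
'a' @ 1: {1,3,5,7}  (accept∈set)
'a' @ 2: {}  — dead — no transitions
rest 'baabaca' ignored (set empty)
after full input: {}  (accept=1 not in)

Answer: REJECT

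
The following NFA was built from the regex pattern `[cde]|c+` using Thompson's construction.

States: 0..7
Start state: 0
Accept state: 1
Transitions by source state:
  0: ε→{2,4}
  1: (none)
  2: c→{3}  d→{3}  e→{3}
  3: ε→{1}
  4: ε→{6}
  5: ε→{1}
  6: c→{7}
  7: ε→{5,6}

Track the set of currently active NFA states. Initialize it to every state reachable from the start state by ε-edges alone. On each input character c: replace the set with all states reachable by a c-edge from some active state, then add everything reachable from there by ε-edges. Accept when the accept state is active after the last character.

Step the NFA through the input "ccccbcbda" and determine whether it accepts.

Answer: REJECT

Trace:
initial (ε-close {0}): {0,2,4,6}
'c' @ 1: {1,3,5,6,7}  [accepting]
'c' @ 2: {1,5,6,7}  [accepting]
'c' @ 3: {1,5,6,7}  [accepting]
'c' @ 4: {1,5,6,7}  [accepting]
'b' @ 5: {}  — no active states
rest 'cbda' ignored (set empty)
end set {} — state 1 not in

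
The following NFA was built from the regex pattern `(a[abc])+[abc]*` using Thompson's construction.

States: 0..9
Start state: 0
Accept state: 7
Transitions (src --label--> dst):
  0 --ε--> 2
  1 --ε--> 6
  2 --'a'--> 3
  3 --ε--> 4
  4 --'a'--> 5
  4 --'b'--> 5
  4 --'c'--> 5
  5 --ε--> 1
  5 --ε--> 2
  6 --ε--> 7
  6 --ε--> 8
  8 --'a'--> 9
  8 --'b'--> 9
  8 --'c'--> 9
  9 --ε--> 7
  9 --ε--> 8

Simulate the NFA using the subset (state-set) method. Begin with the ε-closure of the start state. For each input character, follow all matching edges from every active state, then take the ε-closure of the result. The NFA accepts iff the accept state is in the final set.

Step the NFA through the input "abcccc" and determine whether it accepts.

S₀ = ε-closure({0}) = {0,2}
'a' @ 1: {3,4}
'b' @ 2: {1,2,5,6,7,8}  (accept∈set)
'c' @ 3: {7,8,9}  (accept∈set)
'c' @ 4: {7,8,9}  (accept∈set)
'c' @ 5: {7,8,9}  (accept∈set)
'c' @ 6: {7,8,9}  (accept∈set)
after full input: {7,8,9}  (accept=7 in)

Answer: ACCEPT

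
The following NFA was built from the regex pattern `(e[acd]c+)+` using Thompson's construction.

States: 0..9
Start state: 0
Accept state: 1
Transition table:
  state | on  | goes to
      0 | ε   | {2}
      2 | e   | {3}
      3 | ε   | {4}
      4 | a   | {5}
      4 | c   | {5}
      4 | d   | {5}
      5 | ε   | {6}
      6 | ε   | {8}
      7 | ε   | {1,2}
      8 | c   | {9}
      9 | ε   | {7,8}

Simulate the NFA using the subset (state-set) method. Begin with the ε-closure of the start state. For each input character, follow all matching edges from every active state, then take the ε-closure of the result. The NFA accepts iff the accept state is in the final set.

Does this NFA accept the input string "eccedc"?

initial (ε-close {0}): {0,2}
'e' @ 1: {3,4}
'c' @ 2: {5,6,8}
'c' @ 3: {1,2,7,8,9}  ✓accept
'e' @ 4: {3,4}
'd' @ 5: {5,6,8}
'c' @ 6: {1,2,7,8,9}  ✓accept
end set {1,2,7,8,9} — state 1 in

Answer: ACCEPT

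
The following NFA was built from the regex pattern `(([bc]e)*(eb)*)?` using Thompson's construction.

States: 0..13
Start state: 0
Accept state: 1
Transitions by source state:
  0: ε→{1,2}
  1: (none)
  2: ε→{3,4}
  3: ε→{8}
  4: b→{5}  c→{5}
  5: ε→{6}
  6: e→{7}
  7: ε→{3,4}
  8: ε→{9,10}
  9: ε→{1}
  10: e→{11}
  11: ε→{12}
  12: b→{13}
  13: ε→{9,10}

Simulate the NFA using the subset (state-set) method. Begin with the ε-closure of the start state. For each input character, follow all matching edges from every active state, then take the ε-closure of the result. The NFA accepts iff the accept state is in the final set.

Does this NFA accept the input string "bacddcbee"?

S₀ = ε-closure({0}) = {0,1,2,3,4,8,9,10}
'b' @ 1: {5,6}
'a' @ 2: {}  — state set empty
rest 'cddcbee' ignored (set empty)
end set {} — state 1 not in

Answer: REJECT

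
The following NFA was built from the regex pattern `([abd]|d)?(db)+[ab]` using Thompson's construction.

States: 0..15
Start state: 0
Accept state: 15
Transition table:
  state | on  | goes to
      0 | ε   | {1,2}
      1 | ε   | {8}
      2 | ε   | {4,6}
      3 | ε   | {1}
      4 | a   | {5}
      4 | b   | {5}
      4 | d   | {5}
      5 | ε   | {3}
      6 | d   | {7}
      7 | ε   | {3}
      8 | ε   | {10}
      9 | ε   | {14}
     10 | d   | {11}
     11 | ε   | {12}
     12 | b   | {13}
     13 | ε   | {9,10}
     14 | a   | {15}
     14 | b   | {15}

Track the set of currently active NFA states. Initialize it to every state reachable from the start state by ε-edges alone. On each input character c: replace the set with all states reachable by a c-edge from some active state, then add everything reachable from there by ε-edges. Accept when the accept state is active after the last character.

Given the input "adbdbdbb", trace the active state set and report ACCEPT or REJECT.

initial (ε-close {0}): {0,1,2,4,6,8,10}
'a' @ 1: {1,3,5,8,10}
'd' @ 2: {11,12}
'b' @ 3: {9,10,13,14}
'd' @ 4: {11,12}
'b' @ 5: {9,10,13,14}
'd' @ 6: {11,12}
'b' @ 7: {9,10,13,14}
'b' @ 8: {15}  (accept∈set)
after full input: {15}  (accept=15 in)

Answer: ACCEPT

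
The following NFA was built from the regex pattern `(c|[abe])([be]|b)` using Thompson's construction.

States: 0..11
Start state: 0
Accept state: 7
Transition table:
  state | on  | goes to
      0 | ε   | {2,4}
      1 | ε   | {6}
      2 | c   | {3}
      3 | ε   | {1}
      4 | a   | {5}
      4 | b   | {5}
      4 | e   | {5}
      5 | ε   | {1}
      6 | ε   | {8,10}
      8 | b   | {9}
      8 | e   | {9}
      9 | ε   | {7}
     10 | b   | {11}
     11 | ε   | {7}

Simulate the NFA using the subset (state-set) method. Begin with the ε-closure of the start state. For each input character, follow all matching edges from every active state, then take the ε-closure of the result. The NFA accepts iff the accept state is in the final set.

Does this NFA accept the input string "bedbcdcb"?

start: ε-closure({0}) = {0,2,4}
'b' @ 1: {1,5,6,8,10}
'e' @ 2: {7,9}  (accept∈set)
'd' @ 3: {}  — no active states
rest 'bcdcb' ignored (set empty)
final: {}; accept 7 not in set

Answer: REJECT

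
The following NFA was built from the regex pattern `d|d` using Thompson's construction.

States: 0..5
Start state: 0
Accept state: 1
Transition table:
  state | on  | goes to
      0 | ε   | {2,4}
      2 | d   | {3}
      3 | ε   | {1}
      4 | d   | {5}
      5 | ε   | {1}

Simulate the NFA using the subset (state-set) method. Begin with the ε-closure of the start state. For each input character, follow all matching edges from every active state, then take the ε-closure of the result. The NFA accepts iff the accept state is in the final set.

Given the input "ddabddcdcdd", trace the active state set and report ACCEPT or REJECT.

start: ε-closure({0}) = {0,2,4}
'd' @ 1: {1,3,5}  ✓accept
'd' @ 2: {}  — dead — no transitions
rest 'abddcdcdd' ignored (set empty)
after full input: {}  (accept=1 not in)

Answer: REJECT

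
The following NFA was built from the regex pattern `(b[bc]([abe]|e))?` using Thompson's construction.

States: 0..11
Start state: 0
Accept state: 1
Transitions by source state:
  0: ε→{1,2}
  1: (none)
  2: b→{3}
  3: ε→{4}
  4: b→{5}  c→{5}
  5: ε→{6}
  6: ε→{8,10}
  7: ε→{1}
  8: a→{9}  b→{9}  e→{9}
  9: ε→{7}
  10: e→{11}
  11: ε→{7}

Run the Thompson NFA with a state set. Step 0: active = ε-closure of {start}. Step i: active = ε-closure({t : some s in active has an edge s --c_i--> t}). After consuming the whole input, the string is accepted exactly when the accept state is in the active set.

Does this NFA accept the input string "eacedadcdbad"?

initial (ε-close {0}): {0,1,2}
'e' @ 1: {}  — dead — no transitions
rest 'acedadcdbad' ignored (set empty)
after full input: {}  (accept=1 not in)

Answer: REJECT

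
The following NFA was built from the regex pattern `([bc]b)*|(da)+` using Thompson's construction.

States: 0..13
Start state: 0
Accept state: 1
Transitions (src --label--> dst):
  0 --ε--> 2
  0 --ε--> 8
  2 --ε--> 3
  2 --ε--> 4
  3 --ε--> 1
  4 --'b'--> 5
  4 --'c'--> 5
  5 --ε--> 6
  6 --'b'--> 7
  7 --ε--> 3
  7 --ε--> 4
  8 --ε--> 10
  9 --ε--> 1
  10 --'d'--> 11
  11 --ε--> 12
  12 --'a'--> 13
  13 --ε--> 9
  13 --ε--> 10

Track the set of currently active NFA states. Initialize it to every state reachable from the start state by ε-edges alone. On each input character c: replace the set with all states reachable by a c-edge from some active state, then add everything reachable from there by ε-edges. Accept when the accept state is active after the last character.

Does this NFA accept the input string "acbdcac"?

Answer: REJECT

Trace:
initial (ε-close {0}): {0,1,2,3,4,8,10}
'a' @ 1: {}  — state set empty
rest 'cbdcac' ignored (set empty)
after full input: {}  (accept=1 not in)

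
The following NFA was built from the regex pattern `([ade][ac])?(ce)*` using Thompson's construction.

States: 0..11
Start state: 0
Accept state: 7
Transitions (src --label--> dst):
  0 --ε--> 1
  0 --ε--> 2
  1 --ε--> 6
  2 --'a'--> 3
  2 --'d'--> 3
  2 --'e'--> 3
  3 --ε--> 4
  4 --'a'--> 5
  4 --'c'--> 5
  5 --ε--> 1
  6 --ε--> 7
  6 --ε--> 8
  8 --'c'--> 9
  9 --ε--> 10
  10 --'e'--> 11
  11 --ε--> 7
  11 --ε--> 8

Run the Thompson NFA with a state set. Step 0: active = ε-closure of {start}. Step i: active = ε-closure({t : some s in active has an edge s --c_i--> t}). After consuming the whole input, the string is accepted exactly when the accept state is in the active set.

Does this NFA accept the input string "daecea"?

S₀ = ε-closure({0}) = {0,1,2,6,7,8}
'd' @ 1: {3,4}
'a' @ 2: {1,5,6,7,8}  (accept∈set)
'e' @ 3: {}  — no active states
rest 'cea' ignored (set empty)
after full input: {}  (accept=7 not in)

Answer: REJECT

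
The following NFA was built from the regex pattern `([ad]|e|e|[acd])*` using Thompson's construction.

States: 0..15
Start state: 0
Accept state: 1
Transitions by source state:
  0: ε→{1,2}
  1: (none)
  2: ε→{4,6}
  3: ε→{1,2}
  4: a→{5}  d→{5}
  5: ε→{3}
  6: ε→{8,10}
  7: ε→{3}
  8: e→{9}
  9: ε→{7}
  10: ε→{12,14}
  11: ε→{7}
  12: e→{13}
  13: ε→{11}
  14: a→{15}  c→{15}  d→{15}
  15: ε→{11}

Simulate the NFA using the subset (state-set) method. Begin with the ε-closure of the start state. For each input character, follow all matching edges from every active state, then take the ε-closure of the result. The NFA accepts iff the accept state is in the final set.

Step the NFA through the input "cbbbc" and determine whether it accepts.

Answer: REJECT

Derivation:
start: ε-closure({0}) = {0,1,2,4,6,8,10,12,14}
'c' @ 1: {1,2,3,4,6,7,8,10,11,12,14,15}  ✓accept
'b' @ 2: {}  — dead — no transitions
rest 'bbc' ignored (set empty)
end set {} — state 1 not in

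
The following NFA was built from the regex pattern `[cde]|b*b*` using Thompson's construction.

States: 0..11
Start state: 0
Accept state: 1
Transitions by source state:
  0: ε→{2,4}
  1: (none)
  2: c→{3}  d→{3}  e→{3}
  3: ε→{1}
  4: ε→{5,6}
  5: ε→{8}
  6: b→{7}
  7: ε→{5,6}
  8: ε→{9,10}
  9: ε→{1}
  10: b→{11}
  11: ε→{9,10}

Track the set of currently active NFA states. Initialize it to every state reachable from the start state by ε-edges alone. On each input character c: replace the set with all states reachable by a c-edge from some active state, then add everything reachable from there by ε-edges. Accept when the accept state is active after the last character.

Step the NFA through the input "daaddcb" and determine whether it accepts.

Answer: REJECT

Steps:
S₀ = ε-closure({0}) = {0,1,2,4,5,6,8,9,10}
'd' @ 1: {1,3}  (accept∈set)
'a' @ 2: {}  — dead — no transitions
rest 'addcb' ignored (set empty)
after full input: {}  (accept=1 not in)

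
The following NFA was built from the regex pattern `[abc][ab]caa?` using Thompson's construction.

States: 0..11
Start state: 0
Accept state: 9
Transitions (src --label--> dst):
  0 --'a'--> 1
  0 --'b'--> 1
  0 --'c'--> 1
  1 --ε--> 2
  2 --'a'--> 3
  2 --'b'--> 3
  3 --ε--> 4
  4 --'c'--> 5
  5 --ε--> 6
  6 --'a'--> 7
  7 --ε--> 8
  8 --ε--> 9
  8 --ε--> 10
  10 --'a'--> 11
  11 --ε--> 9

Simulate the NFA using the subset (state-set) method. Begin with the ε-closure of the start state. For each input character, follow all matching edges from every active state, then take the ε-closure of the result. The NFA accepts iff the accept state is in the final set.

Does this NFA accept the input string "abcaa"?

initial (ε-close {0}): {0}
'a' @ 1: {1,2}
'b' @ 2: {3,4}
'c' @ 3: {5,6}
'a' @ 4: {7,8,9,10}  [accepting]
'a' @ 5: {9,11}  [accepting]
end set {9,11} — state 9 in

Answer: ACCEPT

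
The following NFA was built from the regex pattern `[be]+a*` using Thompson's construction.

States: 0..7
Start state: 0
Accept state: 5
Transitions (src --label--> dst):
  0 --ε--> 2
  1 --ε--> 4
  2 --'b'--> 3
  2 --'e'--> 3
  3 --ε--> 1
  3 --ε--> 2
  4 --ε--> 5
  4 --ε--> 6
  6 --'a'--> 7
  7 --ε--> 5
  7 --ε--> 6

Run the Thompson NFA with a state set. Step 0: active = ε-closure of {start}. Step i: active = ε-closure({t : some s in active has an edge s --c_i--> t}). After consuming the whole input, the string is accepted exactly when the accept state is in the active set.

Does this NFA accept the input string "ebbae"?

Answer: REJECT

Trace:
start: ε-closure({0}) = {0,2}
'e' @ 1: {1,2,3,4,5,6}  ✓accept
'b' @ 2: {1,2,3,4,5,6}  ✓accept
'b' @ 3: {1,2,3,4,5,6}  ✓accept
'a' @ 4: {5,6,7}  ✓accept
'e' @ 5: {}  — no active states
end set {} — state 5 not in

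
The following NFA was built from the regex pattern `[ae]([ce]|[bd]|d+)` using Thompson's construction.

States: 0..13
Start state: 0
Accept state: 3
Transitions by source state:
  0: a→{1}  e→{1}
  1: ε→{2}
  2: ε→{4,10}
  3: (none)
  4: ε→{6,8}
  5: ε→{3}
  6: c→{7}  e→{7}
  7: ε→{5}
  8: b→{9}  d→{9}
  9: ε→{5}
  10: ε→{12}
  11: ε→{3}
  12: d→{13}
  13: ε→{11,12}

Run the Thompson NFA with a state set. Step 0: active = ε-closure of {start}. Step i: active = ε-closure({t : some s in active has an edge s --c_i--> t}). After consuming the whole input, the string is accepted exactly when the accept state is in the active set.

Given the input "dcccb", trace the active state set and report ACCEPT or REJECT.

initial (ε-close {0}): {0}
'd' @ 1: {}  — no active states
rest 'cccb' ignored (set empty)
after full input: {}  (accept=3 not in)

Answer: REJECT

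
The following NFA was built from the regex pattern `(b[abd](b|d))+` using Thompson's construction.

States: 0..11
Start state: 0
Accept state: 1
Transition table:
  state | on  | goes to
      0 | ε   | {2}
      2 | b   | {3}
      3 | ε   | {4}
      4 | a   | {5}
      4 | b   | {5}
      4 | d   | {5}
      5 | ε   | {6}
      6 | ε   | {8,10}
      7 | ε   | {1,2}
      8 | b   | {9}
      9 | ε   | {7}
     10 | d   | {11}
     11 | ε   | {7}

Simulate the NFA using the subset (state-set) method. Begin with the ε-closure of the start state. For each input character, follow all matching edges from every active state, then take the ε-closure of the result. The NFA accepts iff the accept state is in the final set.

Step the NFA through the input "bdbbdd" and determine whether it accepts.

Answer: ACCEPT

Trace:
S₀ = ε-closure({0}) = {0,2}
'b' @ 1: {3,4}
'd' @ 2: {5,6,8,10}
'b' @ 3: {1,2,7,9}  [accepting]
'b' @ 4: {3,4}
'd' @ 5: {5,6,8,10}
'd' @ 6: {1,2,7,11}  [accepting]
end set {1,2,7,11} — state 1 in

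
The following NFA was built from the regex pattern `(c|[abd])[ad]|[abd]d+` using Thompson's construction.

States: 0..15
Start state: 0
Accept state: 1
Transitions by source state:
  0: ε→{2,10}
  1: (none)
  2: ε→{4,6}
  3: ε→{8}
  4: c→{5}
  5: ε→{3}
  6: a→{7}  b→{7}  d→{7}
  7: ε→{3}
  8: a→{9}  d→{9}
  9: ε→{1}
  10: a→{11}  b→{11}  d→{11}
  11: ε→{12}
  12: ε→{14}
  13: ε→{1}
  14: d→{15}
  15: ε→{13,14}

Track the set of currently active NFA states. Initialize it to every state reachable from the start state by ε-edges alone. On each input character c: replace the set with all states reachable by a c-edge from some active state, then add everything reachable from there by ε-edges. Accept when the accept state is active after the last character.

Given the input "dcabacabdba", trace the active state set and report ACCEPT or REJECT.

start: ε-closure({0}) = {0,2,4,6,10}
'd' @ 1: {3,7,8,11,12,14}
'c' @ 2: {}  — state set empty
rest 'abacabdba' ignored (set empty)
after full input: {}  (accept=1 not in)

Answer: REJECT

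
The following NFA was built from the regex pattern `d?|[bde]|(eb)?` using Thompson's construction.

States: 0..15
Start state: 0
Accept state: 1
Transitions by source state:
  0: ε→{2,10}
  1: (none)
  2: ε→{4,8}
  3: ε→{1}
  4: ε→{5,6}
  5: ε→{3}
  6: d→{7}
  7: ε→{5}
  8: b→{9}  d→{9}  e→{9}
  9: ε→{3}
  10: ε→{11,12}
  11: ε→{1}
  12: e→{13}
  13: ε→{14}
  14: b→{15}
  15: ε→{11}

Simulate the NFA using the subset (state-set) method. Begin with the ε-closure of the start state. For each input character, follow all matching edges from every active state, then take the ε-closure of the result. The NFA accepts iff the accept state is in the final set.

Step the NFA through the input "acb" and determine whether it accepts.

Answer: REJECT

Steps:
S₀ = ε-closure({0}) = {0,1,2,3,4,5,6,8,10,11,12}
'a' @ 1: {}  — no active states
rest 'cb' ignored (set empty)
after full input: {}  (accept=1 not in)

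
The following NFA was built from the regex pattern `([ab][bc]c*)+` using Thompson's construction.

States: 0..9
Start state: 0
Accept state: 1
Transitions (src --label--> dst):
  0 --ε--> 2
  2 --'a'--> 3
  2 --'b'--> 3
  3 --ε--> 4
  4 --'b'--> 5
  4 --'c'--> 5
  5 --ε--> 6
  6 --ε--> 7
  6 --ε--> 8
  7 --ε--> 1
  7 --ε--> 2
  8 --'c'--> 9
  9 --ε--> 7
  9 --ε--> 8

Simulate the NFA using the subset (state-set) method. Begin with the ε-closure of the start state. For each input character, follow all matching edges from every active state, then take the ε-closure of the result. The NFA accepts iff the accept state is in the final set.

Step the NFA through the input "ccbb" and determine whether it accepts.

Answer: REJECT

Trace:
start: ε-closure({0}) = {0,2}
'c' @ 1: {}  — state set empty
rest 'cbb' ignored (set empty)
final: {}; accept 1 not in set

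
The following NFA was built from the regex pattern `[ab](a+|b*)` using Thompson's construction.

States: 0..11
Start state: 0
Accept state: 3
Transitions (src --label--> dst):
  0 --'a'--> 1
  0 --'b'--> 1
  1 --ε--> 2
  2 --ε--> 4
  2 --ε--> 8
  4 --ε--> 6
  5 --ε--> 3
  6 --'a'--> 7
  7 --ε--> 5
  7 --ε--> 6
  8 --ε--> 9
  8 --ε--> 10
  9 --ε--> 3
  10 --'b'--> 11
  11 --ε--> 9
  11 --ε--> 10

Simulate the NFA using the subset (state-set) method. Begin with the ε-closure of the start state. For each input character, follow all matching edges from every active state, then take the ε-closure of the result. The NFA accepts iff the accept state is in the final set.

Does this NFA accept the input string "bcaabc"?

Answer: REJECT

Steps:
start: ε-closure({0}) = {0}
'b' @ 1: {1,2,3,4,6,8,9,10}  (accept∈set)
'c' @ 2: {}  — state set empty
rest 'aabc' ignored (set empty)
end set {} — state 3 not in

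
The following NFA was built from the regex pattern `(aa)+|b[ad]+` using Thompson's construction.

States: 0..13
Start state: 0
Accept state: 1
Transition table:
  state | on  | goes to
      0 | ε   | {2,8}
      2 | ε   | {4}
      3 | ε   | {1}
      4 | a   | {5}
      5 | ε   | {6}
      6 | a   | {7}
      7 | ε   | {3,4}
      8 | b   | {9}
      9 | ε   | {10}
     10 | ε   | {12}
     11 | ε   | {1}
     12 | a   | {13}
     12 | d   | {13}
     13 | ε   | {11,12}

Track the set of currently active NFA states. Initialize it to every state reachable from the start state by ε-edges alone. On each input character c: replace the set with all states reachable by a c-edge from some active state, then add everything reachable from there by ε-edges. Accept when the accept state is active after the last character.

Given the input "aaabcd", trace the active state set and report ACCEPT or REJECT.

Answer: REJECT

Steps:
initial (ε-close {0}): {0,2,4,8}
'a' @ 1: {5,6}
'a' @ 2: {1,3,4,7}  ✓accept
'a' @ 3: {5,6}
'b' @ 4: {}  — no active states
rest 'cd' ignored (set empty)
after full input: {}  (accept=1 not in)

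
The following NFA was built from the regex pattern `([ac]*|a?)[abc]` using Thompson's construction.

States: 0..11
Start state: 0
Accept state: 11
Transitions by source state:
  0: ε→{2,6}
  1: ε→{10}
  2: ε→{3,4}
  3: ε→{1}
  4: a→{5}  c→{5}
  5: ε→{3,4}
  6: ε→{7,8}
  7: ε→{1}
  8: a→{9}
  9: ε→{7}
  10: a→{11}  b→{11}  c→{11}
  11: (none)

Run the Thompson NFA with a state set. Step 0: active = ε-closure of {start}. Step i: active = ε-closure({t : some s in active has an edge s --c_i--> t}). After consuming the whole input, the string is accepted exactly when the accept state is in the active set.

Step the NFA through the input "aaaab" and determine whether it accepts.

initial (ε-close {0}): {0,1,2,3,4,6,7,8,10}
'a' @ 1: {1,3,4,5,7,9,10,11}  [accepting]
'a' @ 2: {1,3,4,5,10,11}  [accepting]
'a' @ 3: {1,3,4,5,10,11}  [accepting]
'a' @ 4: {1,3,4,5,10,11}  [accepting]
'b' @ 5: {11}  [accepting]
final: {11}; accept 11 in set

Answer: ACCEPT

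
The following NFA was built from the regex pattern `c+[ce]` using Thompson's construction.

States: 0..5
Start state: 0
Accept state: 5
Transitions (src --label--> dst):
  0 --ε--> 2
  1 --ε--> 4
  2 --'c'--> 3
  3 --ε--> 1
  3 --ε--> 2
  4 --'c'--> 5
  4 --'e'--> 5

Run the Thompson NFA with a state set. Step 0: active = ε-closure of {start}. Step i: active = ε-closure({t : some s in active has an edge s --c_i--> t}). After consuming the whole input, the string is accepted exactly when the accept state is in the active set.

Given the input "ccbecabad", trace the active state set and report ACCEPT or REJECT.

S₀ = ε-closure({0}) = {0,2}
'c' @ 1: {1,2,3,4}
'c' @ 2: {1,2,3,4,5}  [accepting]
'b' @ 3: {}  — no active states
rest 'ecabad' ignored (set empty)
after full input: {}  (accept=5 not in)

Answer: REJECT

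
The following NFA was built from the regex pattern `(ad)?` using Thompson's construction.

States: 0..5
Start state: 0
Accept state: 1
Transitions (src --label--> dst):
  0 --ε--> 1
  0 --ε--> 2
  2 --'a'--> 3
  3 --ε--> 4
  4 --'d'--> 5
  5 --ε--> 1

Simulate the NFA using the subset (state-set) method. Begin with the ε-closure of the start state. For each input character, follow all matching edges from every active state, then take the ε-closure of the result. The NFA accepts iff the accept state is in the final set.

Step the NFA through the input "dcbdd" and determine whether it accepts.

initial (ε-close {0}): {0,1,2}
'd' @ 1: {}  — state set empty
rest 'cbdd' ignored (set empty)
after full input: {}  (accept=1 not in)

Answer: REJECT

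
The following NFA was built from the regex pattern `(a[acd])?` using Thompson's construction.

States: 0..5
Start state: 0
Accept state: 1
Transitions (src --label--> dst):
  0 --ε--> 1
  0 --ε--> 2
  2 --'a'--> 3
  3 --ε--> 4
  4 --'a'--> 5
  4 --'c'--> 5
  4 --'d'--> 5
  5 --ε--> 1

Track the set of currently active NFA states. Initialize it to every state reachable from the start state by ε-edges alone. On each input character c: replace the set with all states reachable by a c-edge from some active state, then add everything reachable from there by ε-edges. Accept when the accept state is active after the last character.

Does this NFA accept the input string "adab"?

S₀ = ε-closure({0}) = {0,1,2}
'a' @ 1: {3,4}
'd' @ 2: {1,5}  (accept∈set)
'a' @ 3: {}  — state set empty
rest 'b' ignored (set empty)
final: {}; accept 1 not in set

Answer: REJECT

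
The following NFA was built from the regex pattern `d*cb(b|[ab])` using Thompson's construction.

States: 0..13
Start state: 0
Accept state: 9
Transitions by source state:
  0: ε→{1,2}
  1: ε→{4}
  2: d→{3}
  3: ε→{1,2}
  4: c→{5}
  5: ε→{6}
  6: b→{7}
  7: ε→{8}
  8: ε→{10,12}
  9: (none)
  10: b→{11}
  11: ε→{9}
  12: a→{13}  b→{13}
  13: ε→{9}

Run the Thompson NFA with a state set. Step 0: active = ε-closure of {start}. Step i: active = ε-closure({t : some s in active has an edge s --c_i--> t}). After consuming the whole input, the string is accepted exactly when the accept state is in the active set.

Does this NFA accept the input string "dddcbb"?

start: ε-closure({0}) = {0,1,2,4}
'd' @ 1: {1,2,3,4}
'd' @ 2: {1,2,3,4}
'd' @ 3: {1,2,3,4}
'c' @ 4: {5,6}
'b' @ 5: {7,8,10,12}
'b' @ 6: {9,11,13}  [accepting]
end set {9,11,13} — state 9 in

Answer: ACCEPT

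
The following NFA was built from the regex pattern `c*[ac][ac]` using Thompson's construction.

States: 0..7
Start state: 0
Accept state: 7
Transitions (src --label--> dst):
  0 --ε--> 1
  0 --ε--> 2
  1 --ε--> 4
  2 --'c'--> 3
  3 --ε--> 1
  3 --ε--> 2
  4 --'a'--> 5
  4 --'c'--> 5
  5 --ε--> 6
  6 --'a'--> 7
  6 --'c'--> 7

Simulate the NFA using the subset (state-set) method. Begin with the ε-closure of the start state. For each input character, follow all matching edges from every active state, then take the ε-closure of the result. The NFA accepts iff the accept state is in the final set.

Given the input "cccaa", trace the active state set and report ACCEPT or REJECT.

S₀ = ε-closure({0}) = {0,1,2,4}
'c' @ 1: {1,2,3,4,5,6}
'c' @ 2: {1,2,3,4,5,6,7}  ✓accept
'c' @ 3: {1,2,3,4,5,6,7}  ✓accept
'a' @ 4: {5,6,7}  ✓accept
'a' @ 5: {7}  ✓accept
end set {7} — state 7 in

Answer: ACCEPT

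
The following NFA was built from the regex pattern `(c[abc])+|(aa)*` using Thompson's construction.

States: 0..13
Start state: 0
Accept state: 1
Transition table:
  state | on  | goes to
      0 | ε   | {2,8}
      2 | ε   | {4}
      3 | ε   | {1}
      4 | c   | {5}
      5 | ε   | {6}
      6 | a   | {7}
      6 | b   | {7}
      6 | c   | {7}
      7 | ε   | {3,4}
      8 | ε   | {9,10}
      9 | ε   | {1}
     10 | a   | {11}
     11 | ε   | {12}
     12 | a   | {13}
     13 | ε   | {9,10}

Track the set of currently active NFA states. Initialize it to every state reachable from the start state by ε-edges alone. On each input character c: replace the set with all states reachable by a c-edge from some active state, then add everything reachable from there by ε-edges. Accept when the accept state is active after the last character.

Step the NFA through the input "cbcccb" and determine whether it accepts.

initial (ε-close {0}): {0,1,2,4,8,9,10}
'c' @ 1: {5,6}
'b' @ 2: {1,3,4,7}  (accept∈set)
'c' @ 3: {5,6}
'c' @ 4: {1,3,4,7}  (accept∈set)
'c' @ 5: {5,6}
'b' @ 6: {1,3,4,7}  (accept∈set)
end set {1,3,4,7} — state 1 in

Answer: ACCEPT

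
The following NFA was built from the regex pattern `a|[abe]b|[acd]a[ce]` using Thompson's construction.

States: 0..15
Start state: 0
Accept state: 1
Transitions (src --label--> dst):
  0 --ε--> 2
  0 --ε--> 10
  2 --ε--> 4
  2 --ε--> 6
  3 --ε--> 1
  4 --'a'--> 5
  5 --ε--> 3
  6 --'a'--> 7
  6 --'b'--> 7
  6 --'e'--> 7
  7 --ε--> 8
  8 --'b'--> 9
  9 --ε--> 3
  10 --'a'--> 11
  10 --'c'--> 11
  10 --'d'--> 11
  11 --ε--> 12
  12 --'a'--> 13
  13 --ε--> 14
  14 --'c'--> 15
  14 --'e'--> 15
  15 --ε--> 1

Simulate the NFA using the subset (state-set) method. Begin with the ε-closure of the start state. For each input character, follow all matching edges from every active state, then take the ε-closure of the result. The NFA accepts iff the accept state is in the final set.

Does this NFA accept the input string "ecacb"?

Answer: REJECT

Trace:
S₀ = ε-closure({0}) = {0,2,4,6,10}
'e' @ 1: {7,8}
'c' @ 2: {}  — no active states
rest 'acb' ignored (set empty)
final: {}; accept 1 not in set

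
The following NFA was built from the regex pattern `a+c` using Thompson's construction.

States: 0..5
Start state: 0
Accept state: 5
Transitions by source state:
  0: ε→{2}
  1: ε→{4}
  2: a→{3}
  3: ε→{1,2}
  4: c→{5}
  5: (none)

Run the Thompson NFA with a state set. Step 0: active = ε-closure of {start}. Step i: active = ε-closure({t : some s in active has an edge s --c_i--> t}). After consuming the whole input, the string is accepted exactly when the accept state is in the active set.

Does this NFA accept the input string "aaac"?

Answer: ACCEPT

Derivation:
initial (ε-close {0}): {0,2}
'a' @ 1: {1,2,3,4}
'a' @ 2: {1,2,3,4}
'a' @ 3: {1,2,3,4}
'c' @ 4: {5}  [accepting]
end set {5} — state 5 in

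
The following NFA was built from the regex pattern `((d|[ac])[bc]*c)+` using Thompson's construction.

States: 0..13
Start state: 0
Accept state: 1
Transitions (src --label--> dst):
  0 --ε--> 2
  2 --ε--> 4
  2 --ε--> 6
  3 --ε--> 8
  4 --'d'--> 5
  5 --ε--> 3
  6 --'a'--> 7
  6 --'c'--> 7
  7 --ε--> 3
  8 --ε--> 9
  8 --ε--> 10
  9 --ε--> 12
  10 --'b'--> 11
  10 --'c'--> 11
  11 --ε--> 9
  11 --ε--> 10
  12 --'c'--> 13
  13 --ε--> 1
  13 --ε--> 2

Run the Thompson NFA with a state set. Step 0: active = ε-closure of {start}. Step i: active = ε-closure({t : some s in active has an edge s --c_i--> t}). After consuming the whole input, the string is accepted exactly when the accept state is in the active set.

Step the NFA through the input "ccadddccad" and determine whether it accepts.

Answer: REJECT

Derivation:
initial (ε-close {0}): {0,2,4,6}
'c' @ 1: {3,7,8,9,10,12}
'c' @ 2: {1,2,4,6,9,10,11,12,13}  [accepting]
'a' @ 3: {3,7,8,9,10,12}
'd' @ 4: {}  — dead — no transitions
rest 'ddccad' ignored (set empty)
end set {} — state 1 not in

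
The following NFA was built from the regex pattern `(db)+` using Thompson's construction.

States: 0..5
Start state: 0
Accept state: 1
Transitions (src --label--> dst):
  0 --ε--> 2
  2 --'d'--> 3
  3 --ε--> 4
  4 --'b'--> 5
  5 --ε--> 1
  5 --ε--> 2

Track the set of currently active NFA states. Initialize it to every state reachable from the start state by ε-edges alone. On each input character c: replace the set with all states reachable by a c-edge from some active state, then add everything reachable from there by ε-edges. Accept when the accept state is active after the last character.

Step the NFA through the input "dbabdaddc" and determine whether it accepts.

S₀ = ε-closure({0}) = {0,2}
'd' @ 1: {3,4}
'b' @ 2: {1,2,5}  [accepting]
'a' @ 3: {}  — state set empty
rest 'bdaddc' ignored (set empty)
final: {}; accept 1 not in set

Answer: REJECT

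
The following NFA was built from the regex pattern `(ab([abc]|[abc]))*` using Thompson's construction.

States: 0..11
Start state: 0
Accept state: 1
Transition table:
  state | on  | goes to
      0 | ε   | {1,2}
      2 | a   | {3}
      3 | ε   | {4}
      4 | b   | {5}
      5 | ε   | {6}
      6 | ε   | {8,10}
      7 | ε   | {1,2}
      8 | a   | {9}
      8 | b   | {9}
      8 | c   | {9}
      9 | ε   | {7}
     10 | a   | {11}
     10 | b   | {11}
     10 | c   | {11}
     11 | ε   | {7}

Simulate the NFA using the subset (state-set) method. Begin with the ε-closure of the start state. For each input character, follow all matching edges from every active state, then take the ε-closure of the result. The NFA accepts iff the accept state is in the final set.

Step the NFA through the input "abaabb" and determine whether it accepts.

Answer: ACCEPT

Trace:
S₀ = ε-closure({0}) = {0,1,2}
'a' @ 1: {3,4}
'b' @ 2: {5,6,8,10}
'a' @ 3: {1,2,7,9,11}  [accepting]
'a' @ 4: {3,4}
'b' @ 5: {5,6,8,10}
'b' @ 6: {1,2,7,9,11}  [accepting]
final: {1,2,7,9,11}; accept 1 in set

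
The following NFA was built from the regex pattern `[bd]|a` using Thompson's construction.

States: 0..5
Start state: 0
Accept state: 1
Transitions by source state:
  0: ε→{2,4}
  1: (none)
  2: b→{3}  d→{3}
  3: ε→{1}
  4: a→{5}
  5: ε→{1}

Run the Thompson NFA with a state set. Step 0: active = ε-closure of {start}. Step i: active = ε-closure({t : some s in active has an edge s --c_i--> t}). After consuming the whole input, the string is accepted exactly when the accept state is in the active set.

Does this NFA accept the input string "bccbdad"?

S₀ = ε-closure({0}) = {0,2,4}
'b' @ 1: {1,3}  ✓accept
'c' @ 2: {}  — dead — no transitions
rest 'cbdad' ignored (set empty)
end set {} — state 1 not in

Answer: REJECT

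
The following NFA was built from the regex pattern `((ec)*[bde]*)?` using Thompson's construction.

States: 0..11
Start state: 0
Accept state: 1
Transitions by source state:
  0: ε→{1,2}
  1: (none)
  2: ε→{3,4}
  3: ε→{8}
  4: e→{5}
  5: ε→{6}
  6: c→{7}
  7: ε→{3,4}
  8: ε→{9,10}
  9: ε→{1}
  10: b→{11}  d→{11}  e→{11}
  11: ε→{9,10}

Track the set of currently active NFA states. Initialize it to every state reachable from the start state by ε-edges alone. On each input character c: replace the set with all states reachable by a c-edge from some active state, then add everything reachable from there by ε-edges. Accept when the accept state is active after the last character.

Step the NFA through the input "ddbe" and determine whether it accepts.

S₀ = ε-closure({0}) = {0,1,2,3,4,8,9,10}
'd' @ 1: {1,9,10,11}  [accepting]
'd' @ 2: {1,9,10,11}  [accepting]
'b' @ 3: {1,9,10,11}  [accepting]
'e' @ 4: {1,9,10,11}  [accepting]
final: {1,9,10,11}; accept 1 in set

Answer: ACCEPT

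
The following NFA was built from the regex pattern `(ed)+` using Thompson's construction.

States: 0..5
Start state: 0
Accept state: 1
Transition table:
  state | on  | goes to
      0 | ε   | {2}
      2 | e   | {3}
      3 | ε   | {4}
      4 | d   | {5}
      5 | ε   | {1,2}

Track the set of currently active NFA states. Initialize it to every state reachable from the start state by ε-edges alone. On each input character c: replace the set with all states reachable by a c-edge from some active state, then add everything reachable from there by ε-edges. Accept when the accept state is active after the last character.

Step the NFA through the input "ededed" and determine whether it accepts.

Answer: ACCEPT

Steps:
initial (ε-close {0}): {0,2}
'e' @ 1: {3,4}
'd' @ 2: {1,2,5}  (accept∈set)
'e' @ 3: {3,4}
'd' @ 4: {1,2,5}  (accept∈set)
'e' @ 5: {3,4}
'd' @ 6: {1,2,5}  (accept∈set)
after full input: {1,2,5}  (accept=1 in)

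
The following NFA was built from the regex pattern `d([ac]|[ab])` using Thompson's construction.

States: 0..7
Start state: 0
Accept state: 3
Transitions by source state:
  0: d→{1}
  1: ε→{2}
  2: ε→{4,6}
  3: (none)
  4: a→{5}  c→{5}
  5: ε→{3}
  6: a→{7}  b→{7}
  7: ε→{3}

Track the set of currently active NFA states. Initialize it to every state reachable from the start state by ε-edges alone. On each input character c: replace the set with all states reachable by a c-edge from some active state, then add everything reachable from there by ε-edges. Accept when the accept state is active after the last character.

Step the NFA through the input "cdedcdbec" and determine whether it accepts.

Answer: REJECT

Derivation:
initial (ε-close {0}): {0}
'c' @ 1: {}  — state set empty
rest 'dedcdbec' ignored (set empty)
after full input: {}  (accept=3 not in)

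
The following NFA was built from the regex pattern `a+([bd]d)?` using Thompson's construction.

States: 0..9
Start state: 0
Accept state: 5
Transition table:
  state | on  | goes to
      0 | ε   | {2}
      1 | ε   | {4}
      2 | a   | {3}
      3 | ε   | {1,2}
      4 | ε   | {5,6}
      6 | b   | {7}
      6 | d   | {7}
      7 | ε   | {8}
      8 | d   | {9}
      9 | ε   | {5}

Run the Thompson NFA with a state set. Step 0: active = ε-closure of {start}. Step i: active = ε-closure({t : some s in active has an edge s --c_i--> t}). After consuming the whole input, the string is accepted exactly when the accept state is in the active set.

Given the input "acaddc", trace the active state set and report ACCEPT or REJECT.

start: ε-closure({0}) = {0,2}
'a' @ 1: {1,2,3,4,5,6}  [accepting]
'c' @ 2: {}  — no active states
rest 'addc' ignored (set empty)
after full input: {}  (accept=5 not in)

Answer: REJECT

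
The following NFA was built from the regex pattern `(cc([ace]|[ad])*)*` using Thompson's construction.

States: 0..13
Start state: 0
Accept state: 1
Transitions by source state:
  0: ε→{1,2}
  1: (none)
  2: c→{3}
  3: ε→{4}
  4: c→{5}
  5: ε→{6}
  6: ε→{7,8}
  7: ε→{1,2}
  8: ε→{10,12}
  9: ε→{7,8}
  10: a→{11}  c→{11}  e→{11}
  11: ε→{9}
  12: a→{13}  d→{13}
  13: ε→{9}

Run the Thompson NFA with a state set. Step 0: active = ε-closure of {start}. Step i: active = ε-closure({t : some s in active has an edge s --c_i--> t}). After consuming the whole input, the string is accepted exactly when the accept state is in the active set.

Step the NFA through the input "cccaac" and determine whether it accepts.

Answer: ACCEPT

Trace:
S₀ = ε-closure({0}) = {0,1,2}
'c' @ 1: {3,4}
'c' @ 2: {1,2,5,6,7,8,10,12}  [accepting]
'c' @ 3: {1,2,3,4,7,8,9,10,11,12}  [accepting]
'a' @ 4: {1,2,7,8,9,10,11,12,13}  [accepting]
'a' @ 5: {1,2,7,8,9,10,11,12,13}  [accepting]
'c' @ 6: {1,2,3,4,7,8,9,10,11,12}  [accepting]
final: {1,2,3,4,7,8,9,10,11,12}; accept 1 in set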